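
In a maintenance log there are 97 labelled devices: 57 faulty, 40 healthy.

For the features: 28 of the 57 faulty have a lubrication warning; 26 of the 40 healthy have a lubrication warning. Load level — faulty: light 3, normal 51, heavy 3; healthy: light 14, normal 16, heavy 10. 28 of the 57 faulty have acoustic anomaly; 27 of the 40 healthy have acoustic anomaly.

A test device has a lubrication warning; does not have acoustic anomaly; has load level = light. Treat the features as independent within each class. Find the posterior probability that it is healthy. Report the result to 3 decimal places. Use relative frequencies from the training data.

0.798

faulty: (57/97) × (28/57) × (3/57) × (29/57) ≈ 0.00772958
healthy: (40/97) × (26/40) × (14/40) × (13/40) ≈ 0.0304897
P(healthy | x) = 0.0304897 / 0.03821928 ≈ 0.798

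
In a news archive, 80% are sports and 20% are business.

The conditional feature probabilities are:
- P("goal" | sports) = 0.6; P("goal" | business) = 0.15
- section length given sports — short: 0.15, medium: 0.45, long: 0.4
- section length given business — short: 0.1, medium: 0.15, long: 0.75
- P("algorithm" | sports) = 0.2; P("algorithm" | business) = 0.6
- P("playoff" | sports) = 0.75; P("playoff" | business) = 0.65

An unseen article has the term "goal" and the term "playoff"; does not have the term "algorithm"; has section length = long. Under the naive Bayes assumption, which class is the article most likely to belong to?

sports: 0.8 × 0.6 × 0.4 × (1−0.2) × 0.75 = 0.1152
business: 0.2 × 0.15 × 0.75 × (1−0.6) × 0.65 = 0.00585
Highest score → sports.

sports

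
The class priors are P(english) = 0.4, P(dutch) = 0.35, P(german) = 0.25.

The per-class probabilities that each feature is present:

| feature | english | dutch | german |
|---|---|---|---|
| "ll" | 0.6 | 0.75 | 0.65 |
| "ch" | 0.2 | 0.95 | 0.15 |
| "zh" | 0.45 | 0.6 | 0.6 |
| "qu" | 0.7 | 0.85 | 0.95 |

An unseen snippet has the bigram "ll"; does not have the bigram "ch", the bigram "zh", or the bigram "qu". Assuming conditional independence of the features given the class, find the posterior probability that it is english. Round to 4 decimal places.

0.8992

english: 0.4 × 0.6 × (1−0.2) × (1−0.45) × (1−0.7) = 0.03168
dutch: 0.35 × 0.75 × (1−0.95) × (1−0.6) × (1−0.85) = 0.0007875
german: 0.25 × 0.65 × (1−0.15) × (1−0.6) × (1−0.95) = 0.0027625
P(english | x) = 0.03168 / 0.03523 ≈ 0.8992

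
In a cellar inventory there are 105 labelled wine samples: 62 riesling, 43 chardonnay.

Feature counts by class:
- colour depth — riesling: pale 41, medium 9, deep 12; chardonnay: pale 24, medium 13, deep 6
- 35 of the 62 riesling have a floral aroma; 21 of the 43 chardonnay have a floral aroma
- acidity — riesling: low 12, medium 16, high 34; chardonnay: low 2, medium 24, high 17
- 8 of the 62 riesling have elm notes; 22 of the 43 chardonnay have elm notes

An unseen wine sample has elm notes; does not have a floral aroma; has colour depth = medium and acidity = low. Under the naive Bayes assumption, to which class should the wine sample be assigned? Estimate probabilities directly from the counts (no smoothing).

chardonnay

riesling: (62/105) × (9/62) × (27/62) × (12/62) × (8/62) ≈ 0.000932209
chardonnay: (43/105) × (13/43) × (22/43) × (2/43) × (22/43) ≈ 0.00150738
Highest score → chardonnay.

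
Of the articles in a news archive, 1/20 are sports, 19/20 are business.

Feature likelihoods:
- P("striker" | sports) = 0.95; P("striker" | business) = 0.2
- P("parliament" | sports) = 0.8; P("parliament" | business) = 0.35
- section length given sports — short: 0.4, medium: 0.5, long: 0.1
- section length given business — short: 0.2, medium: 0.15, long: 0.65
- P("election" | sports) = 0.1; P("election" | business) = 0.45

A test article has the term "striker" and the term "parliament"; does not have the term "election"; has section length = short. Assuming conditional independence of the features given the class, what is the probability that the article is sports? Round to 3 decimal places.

sports: 0.05 × 0.95 × 0.8 × 0.4 × (1−0.1) = 0.01368
business: 0.95 × 0.2 × 0.35 × 0.2 × (1−0.45) = 0.007315
P(sports | x) = 0.01368 / 0.020995 ≈ 0.652

0.652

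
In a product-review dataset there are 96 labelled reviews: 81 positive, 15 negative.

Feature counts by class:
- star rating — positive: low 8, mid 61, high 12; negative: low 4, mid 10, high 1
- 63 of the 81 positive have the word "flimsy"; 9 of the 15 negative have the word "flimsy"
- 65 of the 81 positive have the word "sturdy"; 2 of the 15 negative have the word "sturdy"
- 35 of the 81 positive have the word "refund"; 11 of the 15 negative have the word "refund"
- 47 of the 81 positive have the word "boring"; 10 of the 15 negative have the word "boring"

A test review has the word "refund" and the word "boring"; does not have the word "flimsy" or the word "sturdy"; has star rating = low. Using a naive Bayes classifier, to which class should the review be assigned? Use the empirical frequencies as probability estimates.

positive: (81/96) × (8/81) × (18/81) × (16/81) × (35/81) × (47/81) ≈ 0.000917143
negative: (15/96) × (4/15) × (6/15) × (13/15) × (11/15) × (10/15) ≈ 0.00706173
Highest score → negative.

negative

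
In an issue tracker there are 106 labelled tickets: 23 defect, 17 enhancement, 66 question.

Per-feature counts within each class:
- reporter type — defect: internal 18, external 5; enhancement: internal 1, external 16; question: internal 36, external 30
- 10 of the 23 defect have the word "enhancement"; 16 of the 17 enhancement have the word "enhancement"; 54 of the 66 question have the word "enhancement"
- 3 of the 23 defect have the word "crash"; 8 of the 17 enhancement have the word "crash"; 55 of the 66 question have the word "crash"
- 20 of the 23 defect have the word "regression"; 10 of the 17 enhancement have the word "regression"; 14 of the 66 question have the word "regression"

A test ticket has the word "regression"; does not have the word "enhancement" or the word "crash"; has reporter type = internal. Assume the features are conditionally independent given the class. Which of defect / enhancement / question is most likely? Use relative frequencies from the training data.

defect

defect: (23/106) × (18/23) × (13/23) × (20/23) × (20/23) ≈ 0.0725749
enhancement: (17/106) × (1/17) × (1/17) × (9/17) × (10/17) ≈ 0.000172818
question: (66/106) × (36/66) × (12/66) × (11/66) × (14/66) ≈ 0.00218307
Highest score → defect.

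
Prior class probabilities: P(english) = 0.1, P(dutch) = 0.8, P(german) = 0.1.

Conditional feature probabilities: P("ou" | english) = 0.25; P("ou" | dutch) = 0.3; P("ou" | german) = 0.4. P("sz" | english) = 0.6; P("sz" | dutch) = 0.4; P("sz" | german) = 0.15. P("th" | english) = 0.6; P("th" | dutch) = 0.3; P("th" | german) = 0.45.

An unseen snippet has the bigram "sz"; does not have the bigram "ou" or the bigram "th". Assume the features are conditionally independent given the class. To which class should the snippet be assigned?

english: 0.1 × (1−0.25) × 0.6 × (1−0.6) = 0.018
dutch: 0.8 × (1−0.3) × 0.4 × (1−0.3) = 0.1568
german: 0.1 × (1−0.4) × 0.15 × (1−0.45) = 0.00495
Highest score → dutch.

dutch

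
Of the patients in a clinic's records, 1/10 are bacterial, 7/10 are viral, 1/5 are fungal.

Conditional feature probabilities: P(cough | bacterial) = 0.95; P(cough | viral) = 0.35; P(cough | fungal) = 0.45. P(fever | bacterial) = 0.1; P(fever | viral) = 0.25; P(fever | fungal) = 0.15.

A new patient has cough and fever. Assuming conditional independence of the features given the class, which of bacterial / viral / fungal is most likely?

bacterial: 0.1 × 0.95 × 0.1 = 0.0095
viral: 0.7 × 0.35 × 0.25 = 0.06125
fungal: 0.2 × 0.45 × 0.15 = 0.0135
Highest score → viral.

viral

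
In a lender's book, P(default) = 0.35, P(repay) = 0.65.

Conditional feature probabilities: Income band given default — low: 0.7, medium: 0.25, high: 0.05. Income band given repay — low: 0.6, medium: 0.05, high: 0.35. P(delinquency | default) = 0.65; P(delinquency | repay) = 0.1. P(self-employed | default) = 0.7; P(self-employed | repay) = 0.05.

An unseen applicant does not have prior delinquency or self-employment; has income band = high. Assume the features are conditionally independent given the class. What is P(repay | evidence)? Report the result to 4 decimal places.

0.9906

default: 0.35 × 0.05 × (1−0.65) × (1−0.7) = 0.0018375
repay: 0.65 × 0.35 × (1−0.1) × (1−0.05) = 0.1945125
P(repay | x) = 0.1945125 / 0.19635 ≈ 0.9906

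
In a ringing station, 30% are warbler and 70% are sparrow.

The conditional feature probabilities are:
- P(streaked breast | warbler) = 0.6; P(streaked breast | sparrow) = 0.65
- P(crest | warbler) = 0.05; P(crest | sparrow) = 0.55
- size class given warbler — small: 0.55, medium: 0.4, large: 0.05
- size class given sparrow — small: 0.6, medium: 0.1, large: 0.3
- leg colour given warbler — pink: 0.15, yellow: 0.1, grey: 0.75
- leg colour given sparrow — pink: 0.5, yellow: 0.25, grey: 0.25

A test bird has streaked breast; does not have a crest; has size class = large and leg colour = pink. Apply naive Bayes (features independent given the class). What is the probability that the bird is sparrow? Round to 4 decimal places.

0.9599

warbler: 0.3 × 0.6 × (1−0.05) × 0.05 × 0.15 = 0.0012825
sparrow: 0.7 × 0.65 × (1−0.55) × 0.3 × 0.5 = 0.0307125
P(sparrow | x) = 0.0307125 / 0.031995 ≈ 0.9599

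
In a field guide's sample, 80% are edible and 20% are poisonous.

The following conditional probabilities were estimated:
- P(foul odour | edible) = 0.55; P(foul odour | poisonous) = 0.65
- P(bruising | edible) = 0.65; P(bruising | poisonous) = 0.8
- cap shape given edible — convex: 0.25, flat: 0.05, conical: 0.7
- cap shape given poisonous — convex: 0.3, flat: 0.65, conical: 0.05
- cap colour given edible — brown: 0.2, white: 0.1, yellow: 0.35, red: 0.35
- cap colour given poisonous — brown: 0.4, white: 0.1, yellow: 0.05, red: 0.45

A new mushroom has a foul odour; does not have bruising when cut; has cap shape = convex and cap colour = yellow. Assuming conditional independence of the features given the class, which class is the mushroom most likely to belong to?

edible

edible: 0.8 × 0.55 × (1−0.65) × 0.25 × 0.35 = 0.013475
poisonous: 0.2 × 0.65 × (1−0.8) × 0.3 × 0.05 = 0.00039
Highest score → edible.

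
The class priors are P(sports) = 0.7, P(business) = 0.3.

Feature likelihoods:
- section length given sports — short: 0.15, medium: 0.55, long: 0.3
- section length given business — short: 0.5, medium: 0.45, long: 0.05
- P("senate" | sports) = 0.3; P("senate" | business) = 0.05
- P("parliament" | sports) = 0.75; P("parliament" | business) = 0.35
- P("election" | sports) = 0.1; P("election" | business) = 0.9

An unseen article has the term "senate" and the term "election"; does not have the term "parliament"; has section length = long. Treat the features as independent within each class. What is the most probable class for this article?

sports: 0.7 × 0.3 × 0.3 × (1−0.75) × 0.1 = 0.001575
business: 0.3 × 0.05 × 0.05 × (1−0.35) × 0.9 = 0.00043875
Highest score → sports.

sports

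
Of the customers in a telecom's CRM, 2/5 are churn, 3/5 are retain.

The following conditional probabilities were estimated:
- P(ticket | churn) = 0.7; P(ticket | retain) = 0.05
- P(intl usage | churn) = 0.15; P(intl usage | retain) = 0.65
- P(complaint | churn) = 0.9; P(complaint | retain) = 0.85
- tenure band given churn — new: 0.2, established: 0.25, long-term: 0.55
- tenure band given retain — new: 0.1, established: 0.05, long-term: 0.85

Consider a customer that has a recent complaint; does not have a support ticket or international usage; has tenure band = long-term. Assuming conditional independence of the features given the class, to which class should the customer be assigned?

churn: 0.4 × (1−0.7) × (1−0.15) × 0.9 × 0.55 = 0.05049
retain: 0.6 × (1−0.05) × (1−0.65) × 0.85 × 0.85 = 0.14413875
Highest score → retain.

retain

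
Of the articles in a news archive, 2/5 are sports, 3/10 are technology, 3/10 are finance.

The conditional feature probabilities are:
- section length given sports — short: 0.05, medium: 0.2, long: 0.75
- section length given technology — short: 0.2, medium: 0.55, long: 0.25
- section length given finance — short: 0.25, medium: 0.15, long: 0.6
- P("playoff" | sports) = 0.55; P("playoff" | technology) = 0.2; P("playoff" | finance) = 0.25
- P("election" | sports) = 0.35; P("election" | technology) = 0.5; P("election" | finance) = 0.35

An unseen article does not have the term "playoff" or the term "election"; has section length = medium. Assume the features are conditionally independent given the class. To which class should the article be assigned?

technology

sports: 0.4 × 0.2 × (1−0.55) × (1−0.35) = 0.0234
technology: 0.3 × 0.55 × (1−0.2) × (1−0.5) = 0.066
finance: 0.3 × 0.15 × (1−0.25) × (1−0.35) = 0.0219375
Highest score → technology.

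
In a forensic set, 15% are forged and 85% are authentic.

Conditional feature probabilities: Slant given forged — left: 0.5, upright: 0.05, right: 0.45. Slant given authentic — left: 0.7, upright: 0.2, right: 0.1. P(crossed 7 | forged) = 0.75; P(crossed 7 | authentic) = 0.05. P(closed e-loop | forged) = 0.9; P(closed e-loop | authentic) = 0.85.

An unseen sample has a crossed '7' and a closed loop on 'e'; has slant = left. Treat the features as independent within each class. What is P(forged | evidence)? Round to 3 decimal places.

0.667

forged: 0.15 × 0.5 × 0.75 × 0.9 = 0.050625
authentic: 0.85 × 0.7 × 0.05 × 0.85 = 0.0252875
P(forged | x) = 0.050625 / 0.0759125 ≈ 0.667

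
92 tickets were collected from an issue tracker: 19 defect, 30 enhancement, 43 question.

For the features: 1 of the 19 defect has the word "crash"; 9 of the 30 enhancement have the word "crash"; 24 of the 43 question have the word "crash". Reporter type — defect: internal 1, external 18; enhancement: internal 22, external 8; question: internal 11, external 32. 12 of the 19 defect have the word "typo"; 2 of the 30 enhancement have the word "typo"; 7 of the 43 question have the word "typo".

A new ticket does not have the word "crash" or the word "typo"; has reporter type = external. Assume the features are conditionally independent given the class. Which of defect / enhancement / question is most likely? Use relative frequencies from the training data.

defect: (19/92) × (18/19) × (18/19) × (7/19) ≈ 0.0682886
enhancement: (30/92) × (21/30) × (8/30) × (28/30) ≈ 0.0568116
question: (43/92) × (19/43) × (32/43) × (36/43) ≈ 0.128671
Highest score → question.

question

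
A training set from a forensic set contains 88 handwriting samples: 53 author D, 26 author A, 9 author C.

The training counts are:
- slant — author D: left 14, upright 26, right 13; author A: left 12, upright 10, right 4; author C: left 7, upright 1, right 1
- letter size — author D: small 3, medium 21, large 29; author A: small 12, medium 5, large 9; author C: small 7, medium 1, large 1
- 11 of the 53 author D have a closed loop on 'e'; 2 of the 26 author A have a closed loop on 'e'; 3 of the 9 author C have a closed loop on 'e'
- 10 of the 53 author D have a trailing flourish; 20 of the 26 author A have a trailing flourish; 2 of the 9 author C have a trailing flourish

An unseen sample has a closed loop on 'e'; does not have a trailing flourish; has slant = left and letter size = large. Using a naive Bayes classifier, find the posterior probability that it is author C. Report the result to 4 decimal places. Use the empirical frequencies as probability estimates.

0.1288

author D: (53/88) × (14/53) × (29/53) × (11/53) × (43/53) ≈ 0.0146581
author A: (26/88) × (12/26) × (9/26) × (2/26) × (6/26) ≈ 0.000837919
author C: (9/88) × (7/9) × (1/9) × (3/9) × (7/9) ≈ 0.00229143
P(author C | x) = 0.00229143 / 0.017787449 ≈ 0.1288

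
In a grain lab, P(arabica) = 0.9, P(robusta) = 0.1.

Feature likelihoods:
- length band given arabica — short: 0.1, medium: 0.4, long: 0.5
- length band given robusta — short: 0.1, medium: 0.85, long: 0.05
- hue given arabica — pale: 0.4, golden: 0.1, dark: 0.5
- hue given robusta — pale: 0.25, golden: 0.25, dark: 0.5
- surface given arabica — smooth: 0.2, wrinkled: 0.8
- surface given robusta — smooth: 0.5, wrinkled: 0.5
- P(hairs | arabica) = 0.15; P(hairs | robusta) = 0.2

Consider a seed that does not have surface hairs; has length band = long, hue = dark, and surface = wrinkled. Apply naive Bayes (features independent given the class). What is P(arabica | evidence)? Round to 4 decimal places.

0.9935

arabica: 0.9 × 0.5 × 0.5 × 0.8 × (1−0.15) = 0.153
robusta: 0.1 × 0.05 × 0.5 × 0.5 × (1−0.2) = 0.001
P(arabica | x) = 0.153 / 0.154 ≈ 0.9935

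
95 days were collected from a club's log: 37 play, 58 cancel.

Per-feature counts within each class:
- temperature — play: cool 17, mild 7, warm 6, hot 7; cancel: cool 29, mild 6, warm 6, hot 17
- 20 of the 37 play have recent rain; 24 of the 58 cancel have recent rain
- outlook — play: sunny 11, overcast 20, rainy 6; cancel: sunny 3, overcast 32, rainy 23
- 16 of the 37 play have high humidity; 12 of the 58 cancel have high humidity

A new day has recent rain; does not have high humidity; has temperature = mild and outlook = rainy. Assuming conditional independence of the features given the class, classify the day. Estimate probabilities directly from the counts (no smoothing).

play: (37/95) × (7/37) × (20/37) × (6/37) × (21/37) ≈ 0.00366581
cancel: (58/95) × (6/58) × (24/58) × (23/58) × (46/58) ≈ 0.00821941
Highest score → cancel.

cancel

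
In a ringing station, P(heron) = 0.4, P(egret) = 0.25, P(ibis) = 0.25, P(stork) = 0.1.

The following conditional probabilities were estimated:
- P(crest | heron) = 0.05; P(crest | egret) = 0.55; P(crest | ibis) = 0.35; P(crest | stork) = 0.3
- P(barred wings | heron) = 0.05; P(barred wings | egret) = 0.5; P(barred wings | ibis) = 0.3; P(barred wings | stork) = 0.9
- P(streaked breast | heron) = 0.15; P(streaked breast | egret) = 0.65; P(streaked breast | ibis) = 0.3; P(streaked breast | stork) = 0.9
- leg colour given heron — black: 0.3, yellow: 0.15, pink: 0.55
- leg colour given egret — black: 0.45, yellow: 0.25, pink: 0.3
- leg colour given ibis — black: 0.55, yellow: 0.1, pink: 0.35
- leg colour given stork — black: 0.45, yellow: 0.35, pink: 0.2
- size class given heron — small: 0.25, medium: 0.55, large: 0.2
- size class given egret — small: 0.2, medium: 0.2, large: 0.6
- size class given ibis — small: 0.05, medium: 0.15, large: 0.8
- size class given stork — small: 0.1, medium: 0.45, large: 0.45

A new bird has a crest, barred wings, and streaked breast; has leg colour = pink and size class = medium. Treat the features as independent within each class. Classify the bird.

heron: 0.4 × 0.05 × 0.05 × 0.15 × 0.55 × 0.55 = 0.000045375
egret: 0.25 × 0.55 × 0.5 × 0.65 × 0.3 × 0.2 = 0.00268125
ibis: 0.25 × 0.35 × 0.3 × 0.3 × 0.35 × 0.15 = 0.0004134375
stork: 0.1 × 0.3 × 0.9 × 0.9 × 0.2 × 0.45 = 0.002187
Highest score → egret.

egret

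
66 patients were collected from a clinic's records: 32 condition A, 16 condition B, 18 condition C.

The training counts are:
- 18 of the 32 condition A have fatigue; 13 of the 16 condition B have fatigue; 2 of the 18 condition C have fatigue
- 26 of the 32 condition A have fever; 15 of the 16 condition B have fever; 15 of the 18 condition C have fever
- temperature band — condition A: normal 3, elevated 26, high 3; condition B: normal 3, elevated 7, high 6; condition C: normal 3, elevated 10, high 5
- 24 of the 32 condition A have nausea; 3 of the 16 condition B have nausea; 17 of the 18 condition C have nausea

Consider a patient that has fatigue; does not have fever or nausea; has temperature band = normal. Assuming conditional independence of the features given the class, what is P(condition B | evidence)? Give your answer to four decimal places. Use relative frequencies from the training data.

0.6010

condition A: (32/66) × (18/32) × (6/32) × (3/32) × (8/32) ≈ 0.00119851
condition B: (16/66) × (13/16) × (1/16) × (3/16) × (13/16) ≈ 0.00187544
condition C: (18/66) × (2/18) × (3/18) × (3/18) × (1/18) ≈ 0.0000467639
P(condition B | x) = 0.00187544 / 0.0031207139 ≈ 0.6010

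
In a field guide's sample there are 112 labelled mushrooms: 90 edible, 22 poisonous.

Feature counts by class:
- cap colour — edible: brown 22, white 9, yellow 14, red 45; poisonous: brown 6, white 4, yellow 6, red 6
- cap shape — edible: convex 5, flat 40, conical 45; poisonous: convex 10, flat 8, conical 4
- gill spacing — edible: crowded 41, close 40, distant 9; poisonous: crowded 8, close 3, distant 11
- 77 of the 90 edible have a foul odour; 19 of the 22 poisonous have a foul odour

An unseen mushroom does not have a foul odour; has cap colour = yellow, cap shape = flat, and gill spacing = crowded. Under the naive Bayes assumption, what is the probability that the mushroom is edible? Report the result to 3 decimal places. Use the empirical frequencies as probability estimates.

edible: (90/112) × (14/90) × (40/90) × (41/90) × (13/90) ≈ 0.00365569
poisonous: (22/112) × (6/22) × (8/22) × (8/22) × (3/22) ≈ 0.000965976
P(edible | x) = 0.00365569 / 0.004621666 ≈ 0.791

0.791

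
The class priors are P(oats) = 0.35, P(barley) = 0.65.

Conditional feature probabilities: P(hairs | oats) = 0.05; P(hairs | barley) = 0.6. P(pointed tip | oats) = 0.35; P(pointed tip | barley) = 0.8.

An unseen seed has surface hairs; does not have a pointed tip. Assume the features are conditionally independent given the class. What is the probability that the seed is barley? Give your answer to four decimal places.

oats: 0.35 × 0.05 × (1−0.35) = 0.011375
barley: 0.65 × 0.6 × (1−0.8) = 0.078
P(barley | x) = 0.078 / 0.089375 ≈ 0.8727

0.8727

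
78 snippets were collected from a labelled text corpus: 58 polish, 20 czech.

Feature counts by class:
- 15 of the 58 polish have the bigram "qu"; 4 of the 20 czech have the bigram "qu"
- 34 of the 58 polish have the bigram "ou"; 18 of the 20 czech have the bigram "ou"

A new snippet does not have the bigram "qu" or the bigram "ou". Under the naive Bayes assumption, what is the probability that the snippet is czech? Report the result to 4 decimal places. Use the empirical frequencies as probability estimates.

0.0825

polish: (58/78) × (43/58) × (24/58) ≈ 0.228117
czech: (20/78) × (16/20) × (2/20) ≈ 0.0205128
P(czech | x) = 0.0205128 / 0.2486298 ≈ 0.0825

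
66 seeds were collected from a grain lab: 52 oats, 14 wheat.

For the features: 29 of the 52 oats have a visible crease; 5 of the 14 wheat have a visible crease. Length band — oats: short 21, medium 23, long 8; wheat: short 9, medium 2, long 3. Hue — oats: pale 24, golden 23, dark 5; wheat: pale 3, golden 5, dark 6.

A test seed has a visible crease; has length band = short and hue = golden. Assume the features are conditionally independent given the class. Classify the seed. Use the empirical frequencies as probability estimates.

oats

oats: (52/66) × (29/52) × (21/52) × (23/52) ≈ 0.0784864
wheat: (14/66) × (5/14) × (9/14) × (5/14) ≈ 0.0173933
Highest score → oats.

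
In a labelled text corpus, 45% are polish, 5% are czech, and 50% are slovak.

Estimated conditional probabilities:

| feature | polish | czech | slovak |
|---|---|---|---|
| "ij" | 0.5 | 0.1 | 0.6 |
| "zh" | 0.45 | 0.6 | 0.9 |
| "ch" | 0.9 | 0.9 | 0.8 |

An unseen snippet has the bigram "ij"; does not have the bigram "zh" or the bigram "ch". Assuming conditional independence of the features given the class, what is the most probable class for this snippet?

polish: 0.45 × 0.5 × (1−0.45) × (1−0.9) = 0.012375
czech: 0.05 × 0.1 × (1−0.6) × (1−0.9) = 0.0002
slovak: 0.5 × 0.6 × (1−0.9) × (1−0.8) = 0.006
Highest score → polish.

polish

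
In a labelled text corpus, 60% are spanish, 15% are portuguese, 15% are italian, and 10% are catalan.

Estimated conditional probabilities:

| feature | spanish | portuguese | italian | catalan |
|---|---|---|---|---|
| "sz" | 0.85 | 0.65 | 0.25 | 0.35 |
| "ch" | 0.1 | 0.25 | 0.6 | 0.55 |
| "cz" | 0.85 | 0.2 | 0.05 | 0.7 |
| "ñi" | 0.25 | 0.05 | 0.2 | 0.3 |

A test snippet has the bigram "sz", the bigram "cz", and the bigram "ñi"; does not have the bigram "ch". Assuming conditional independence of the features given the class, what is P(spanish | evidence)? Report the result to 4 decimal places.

spanish: 0.6 × 0.85 × (1−0.1) × 0.85 × 0.25 = 0.0975375
portuguese: 0.15 × 0.65 × (1−0.25) × 0.2 × 0.05 = 0.00073125
italian: 0.15 × 0.25 × (1−0.6) × 0.05 × 0.2 = 0.00015
catalan: 0.1 × 0.35 × (1−0.55) × 0.7 × 0.3 = 0.0033075
P(spanish | x) = 0.0975375 / 0.10172625 ≈ 0.9588

0.9588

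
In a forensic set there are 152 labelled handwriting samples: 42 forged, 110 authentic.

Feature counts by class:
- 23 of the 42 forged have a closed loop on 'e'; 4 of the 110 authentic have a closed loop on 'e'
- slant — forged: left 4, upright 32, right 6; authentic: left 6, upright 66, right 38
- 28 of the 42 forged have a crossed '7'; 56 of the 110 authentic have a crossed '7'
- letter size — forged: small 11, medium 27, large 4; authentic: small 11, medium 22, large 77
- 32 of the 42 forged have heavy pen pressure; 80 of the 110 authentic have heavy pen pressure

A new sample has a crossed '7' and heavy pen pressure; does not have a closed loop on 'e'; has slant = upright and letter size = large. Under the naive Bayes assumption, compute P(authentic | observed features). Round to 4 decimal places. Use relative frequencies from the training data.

forged: (42/152) × (19/42) × (32/42) × (28/42) × (4/42) × (32/42) ≈ 0.00460713
authentic: (110/152) × (106/110) × (66/110) × (56/110) × (77/110) × (80/110) ≈ 0.108444
P(authentic | x) = 0.108444 / 0.11305113 ≈ 0.9592

0.9592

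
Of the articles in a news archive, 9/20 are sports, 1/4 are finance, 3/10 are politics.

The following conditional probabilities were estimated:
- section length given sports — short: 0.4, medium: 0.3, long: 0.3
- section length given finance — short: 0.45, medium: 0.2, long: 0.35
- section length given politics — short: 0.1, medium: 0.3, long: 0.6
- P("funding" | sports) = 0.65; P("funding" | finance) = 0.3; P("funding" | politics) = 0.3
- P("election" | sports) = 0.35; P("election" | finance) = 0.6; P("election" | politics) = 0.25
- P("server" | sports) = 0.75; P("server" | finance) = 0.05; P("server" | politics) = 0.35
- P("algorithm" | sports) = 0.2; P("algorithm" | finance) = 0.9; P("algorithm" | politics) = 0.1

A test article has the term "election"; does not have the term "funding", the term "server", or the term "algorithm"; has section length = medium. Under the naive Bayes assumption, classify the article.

sports: 0.45 × 0.3 × (1−0.65) × 0.35 × (1−0.75) × (1−0.2) = 0.0033075
finance: 0.25 × 0.2 × (1−0.3) × 0.6 × (1−0.05) × (1−0.9) = 0.001995
politics: 0.3 × 0.3 × (1−0.3) × 0.25 × (1−0.35) × (1−0.1) = 0.00921375
Highest score → politics.

politics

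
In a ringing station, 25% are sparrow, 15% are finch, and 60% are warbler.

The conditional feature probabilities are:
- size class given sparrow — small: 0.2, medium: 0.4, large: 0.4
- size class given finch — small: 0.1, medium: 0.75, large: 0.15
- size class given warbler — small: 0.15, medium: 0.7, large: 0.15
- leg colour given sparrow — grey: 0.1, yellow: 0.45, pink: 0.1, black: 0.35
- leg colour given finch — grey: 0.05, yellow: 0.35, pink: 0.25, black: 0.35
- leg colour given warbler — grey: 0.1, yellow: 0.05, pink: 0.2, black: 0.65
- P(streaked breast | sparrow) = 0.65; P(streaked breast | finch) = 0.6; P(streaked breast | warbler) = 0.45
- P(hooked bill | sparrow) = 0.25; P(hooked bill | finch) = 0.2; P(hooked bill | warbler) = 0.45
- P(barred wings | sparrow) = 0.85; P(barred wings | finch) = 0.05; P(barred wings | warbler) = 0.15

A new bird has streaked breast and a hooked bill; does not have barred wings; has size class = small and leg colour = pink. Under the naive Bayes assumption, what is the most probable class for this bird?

warbler

sparrow: 0.25 × 0.2 × 0.1 × 0.65 × 0.25 × (1−0.85) = 0.000121875
finch: 0.15 × 0.1 × 0.25 × 0.6 × 0.2 × (1−0.05) = 0.0004275
warbler: 0.6 × 0.15 × 0.2 × 0.45 × 0.45 × (1−0.15) = 0.00309825
Highest score → warbler.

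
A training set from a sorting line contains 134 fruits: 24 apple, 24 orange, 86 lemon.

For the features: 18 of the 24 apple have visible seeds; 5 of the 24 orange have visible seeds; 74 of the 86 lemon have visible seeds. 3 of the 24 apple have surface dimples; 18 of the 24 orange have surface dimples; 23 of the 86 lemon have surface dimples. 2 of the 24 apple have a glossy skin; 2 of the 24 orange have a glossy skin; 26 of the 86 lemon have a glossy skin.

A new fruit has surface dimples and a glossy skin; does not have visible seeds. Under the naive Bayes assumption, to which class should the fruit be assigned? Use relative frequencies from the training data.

orange

apple: (24/134) × (6/24) × (3/24) × (2/24) ≈ 0.000466418
orange: (24/134) × (19/24) × (18/24) × (2/24) ≈ 0.00886194
lemon: (86/134) × (12/86) × (23/86) × (26/86) ≈ 0.0072407
Highest score → orange.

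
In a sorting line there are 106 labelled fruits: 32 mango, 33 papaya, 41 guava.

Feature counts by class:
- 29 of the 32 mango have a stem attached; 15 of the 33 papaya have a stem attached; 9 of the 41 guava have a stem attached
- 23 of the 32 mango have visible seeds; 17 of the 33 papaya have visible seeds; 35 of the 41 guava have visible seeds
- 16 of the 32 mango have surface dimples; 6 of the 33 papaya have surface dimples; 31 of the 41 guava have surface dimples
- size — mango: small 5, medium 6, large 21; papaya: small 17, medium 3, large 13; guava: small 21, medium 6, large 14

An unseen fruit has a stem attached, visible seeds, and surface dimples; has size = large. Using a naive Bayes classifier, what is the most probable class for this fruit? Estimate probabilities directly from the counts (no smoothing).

mango: (32/106) × (29/32) × (23/32) × (16/32) × (21/32) ≈ 0.0645222
papaya: (33/106) × (15/33) × (17/33) × (6/33) × (13/33) ≈ 0.0052214
guava: (41/106) × (9/41) × (35/41) × (31/41) × (14/41) ≈ 0.018713
Highest score → mango.

mango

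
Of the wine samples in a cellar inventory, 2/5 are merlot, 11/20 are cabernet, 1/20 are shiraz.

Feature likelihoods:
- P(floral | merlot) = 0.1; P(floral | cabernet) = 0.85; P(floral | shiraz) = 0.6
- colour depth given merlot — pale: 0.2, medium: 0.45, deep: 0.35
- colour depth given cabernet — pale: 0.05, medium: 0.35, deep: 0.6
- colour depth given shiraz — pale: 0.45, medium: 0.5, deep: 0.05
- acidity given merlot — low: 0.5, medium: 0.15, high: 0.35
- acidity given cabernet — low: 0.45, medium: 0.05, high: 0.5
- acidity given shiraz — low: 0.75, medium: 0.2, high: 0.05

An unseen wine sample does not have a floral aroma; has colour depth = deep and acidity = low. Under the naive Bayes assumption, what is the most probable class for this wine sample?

merlot: 0.4 × (1−0.1) × 0.35 × 0.5 = 0.063
cabernet: 0.55 × (1−0.85) × 0.6 × 0.45 = 0.022275
shiraz: 0.05 × (1−0.6) × 0.05 × 0.75 = 0.00075
Highest score → merlot.

merlot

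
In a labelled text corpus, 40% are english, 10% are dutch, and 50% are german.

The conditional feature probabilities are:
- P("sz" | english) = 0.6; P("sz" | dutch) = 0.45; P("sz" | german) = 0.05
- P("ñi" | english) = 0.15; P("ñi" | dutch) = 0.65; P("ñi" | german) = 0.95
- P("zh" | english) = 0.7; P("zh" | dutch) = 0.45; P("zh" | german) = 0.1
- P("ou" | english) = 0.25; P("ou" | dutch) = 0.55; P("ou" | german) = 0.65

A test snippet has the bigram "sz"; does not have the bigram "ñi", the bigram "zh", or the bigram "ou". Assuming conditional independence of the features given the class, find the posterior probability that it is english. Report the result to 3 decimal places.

0.914

english: 0.4 × 0.6 × (1−0.15) × (1−0.7) × (1−0.25) = 0.0459
dutch: 0.1 × 0.45 × (1−0.65) × (1−0.45) × (1−0.55) = 0.003898125
german: 0.5 × 0.05 × (1−0.95) × (1−0.1) × (1−0.65) = 0.00039375
P(english | x) = 0.0459 / 0.050191875 ≈ 0.914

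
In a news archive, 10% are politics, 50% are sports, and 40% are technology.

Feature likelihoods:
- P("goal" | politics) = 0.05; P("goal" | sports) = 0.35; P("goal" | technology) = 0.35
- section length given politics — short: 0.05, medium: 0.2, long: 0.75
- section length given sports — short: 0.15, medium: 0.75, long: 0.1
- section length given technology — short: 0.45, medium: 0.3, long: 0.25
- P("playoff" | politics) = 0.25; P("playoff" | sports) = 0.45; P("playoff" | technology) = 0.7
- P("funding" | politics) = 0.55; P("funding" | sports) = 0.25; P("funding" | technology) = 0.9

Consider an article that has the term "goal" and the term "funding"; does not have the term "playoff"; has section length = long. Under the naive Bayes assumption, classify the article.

technology

politics: 0.1 × 0.05 × 0.75 × (1−0.25) × 0.55 = 0.001546875
sports: 0.5 × 0.35 × 0.1 × (1−0.45) × 0.25 = 0.00240625
technology: 0.4 × 0.35 × 0.25 × (1−0.7) × 0.9 = 0.00945
Highest score → technology.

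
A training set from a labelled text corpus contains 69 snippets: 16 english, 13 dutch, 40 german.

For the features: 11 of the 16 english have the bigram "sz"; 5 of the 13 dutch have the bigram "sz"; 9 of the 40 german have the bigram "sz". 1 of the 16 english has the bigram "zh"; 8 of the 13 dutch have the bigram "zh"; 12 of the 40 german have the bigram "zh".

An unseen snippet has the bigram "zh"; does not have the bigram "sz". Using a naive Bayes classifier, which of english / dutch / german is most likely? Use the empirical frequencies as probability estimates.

german

english: (16/69) × (5/16) × (1/16) ≈ 0.00452899
dutch: (13/69) × (8/13) × (8/13) ≈ 0.0713489
german: (40/69) × (31/40) × (12/40) ≈ 0.134783
Highest score → german.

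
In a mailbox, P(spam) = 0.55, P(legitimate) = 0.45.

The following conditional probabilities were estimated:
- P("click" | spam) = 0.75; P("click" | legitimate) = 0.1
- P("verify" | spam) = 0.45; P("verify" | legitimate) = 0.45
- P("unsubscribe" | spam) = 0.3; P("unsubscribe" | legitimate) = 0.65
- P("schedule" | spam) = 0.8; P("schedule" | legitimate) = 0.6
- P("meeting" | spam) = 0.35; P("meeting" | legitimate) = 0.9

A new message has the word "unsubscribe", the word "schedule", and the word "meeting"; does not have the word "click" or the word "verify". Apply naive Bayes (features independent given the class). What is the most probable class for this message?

legitimate

spam: 0.55 × (1−0.75) × (1−0.45) × 0.3 × 0.8 × 0.35 = 0.0063525
legitimate: 0.45 × (1−0.1) × (1−0.45) × 0.65 × 0.6 × 0.9 = 0.07818525
Highest score → legitimate.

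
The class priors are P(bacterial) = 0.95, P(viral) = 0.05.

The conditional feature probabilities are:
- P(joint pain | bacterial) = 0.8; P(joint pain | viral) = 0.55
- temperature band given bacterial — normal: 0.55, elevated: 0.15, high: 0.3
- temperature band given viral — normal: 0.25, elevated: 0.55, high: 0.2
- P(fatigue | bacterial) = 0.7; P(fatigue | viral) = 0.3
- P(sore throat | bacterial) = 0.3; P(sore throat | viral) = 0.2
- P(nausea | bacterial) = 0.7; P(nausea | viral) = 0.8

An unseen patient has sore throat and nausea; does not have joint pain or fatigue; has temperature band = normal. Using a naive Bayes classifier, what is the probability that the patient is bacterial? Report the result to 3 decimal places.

0.913

bacterial: 0.95 × (1−0.8) × 0.55 × (1−0.7) × 0.3 × 0.7 = 0.0065835
viral: 0.05 × (1−0.55) × 0.25 × (1−0.3) × 0.2 × 0.8 = 0.00063
P(bacterial | x) = 0.0065835 / 0.0072135 ≈ 0.913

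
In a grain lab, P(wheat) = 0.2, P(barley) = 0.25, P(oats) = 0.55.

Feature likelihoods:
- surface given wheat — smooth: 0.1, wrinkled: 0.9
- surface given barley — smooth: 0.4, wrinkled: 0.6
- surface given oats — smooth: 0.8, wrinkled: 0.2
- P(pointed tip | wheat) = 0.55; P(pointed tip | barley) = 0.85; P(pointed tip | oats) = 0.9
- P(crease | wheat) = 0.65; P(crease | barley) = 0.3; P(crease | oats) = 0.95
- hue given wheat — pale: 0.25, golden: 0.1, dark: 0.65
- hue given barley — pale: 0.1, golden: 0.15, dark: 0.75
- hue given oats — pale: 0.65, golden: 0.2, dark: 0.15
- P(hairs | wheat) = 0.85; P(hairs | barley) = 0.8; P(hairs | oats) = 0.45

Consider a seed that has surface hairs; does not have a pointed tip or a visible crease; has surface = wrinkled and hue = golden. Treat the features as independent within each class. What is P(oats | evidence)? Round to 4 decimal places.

0.0114

wheat: 0.2 × 0.9 × (1−0.55) × (1−0.65) × 0.1 × 0.85 = 0.00240975
barley: 0.25 × 0.6 × (1−0.85) × (1−0.3) × 0.15 × 0.8 = 0.00189
oats: 0.55 × 0.2 × (1−0.9) × (1−0.95) × 0.2 × 0.45 = 0.0000495
P(oats | x) = 0.0000495 / 0.00434925 ≈ 0.0114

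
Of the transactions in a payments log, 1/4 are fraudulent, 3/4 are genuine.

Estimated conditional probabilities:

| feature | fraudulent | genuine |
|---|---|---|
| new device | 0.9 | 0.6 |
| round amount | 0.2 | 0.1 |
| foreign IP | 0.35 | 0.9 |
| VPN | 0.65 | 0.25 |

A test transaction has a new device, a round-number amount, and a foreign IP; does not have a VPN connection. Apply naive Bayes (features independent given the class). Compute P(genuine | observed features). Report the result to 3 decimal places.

0.846

fraudulent: 0.25 × 0.9 × 0.2 × 0.35 × (1−0.65) = 0.0055125
genuine: 0.75 × 0.6 × 0.1 × 0.9 × (1−0.25) = 0.030375
P(genuine | x) = 0.030375 / 0.0358875 ≈ 0.846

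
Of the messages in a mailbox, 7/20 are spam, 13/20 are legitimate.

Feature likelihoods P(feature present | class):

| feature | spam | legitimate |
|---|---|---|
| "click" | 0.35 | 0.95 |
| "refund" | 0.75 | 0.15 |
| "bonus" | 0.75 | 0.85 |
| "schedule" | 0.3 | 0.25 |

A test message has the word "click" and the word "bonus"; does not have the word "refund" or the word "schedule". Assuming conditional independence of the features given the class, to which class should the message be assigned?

spam: 0.35 × 0.35 × (1−0.75) × 0.75 × (1−0.3) = 0.016078125
legitimate: 0.65 × 0.95 × (1−0.15) × 0.85 × (1−0.25) = 0.3346078125
Highest score → legitimate.

legitimate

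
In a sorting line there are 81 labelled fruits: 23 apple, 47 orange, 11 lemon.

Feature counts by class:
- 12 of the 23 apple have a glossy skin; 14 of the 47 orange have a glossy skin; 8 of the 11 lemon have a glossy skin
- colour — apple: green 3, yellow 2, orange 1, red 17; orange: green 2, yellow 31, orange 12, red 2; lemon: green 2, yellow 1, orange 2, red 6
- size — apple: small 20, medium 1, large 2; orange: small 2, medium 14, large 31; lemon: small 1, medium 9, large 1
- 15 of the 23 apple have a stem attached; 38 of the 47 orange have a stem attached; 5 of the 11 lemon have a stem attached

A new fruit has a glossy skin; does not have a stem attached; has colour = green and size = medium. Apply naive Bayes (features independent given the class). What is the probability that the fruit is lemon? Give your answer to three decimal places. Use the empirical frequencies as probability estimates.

0.918

apple: (23/81) × (12/23) × (3/23) × (1/23) × (8/23) ≈ 0.000292229
orange: (47/81) × (14/47) × (2/47) × (14/47) × (9/47) ≈ 0.000419517
lemon: (11/81) × (8/11) × (2/11) × (9/11) × (6/11) ≈ 0.00801402
P(lemon | x) = 0.00801402 / 0.008725766 ≈ 0.918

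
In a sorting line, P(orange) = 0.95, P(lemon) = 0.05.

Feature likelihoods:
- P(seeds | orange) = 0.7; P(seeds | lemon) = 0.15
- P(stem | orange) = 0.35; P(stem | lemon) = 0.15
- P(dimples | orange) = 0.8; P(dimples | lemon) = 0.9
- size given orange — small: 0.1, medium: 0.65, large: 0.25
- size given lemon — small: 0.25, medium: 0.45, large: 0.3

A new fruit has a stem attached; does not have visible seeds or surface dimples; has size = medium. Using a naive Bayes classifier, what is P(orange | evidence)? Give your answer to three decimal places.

0.978

orange: 0.95 × (1−0.7) × 0.35 × (1−0.8) × 0.65 = 0.0129675
lemon: 0.05 × (1−0.15) × 0.15 × (1−0.9) × 0.45 = 0.000286875
P(orange | x) = 0.0129675 / 0.013254375 ≈ 0.978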